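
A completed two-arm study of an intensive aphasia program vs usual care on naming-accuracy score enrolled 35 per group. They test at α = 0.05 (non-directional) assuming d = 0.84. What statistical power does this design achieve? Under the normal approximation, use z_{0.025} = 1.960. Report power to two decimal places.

power ≈ 0.94

For two equal groups, power = Φ(d·√(n/2) − z_{α/2}).
d·√(n/2) = 0.84 × √(35/2) = 0.84 × 4.183 = 3.514.
z_β = 3.514 − 1.960 = 1.554.
Power = Φ(1.554) = 0.940.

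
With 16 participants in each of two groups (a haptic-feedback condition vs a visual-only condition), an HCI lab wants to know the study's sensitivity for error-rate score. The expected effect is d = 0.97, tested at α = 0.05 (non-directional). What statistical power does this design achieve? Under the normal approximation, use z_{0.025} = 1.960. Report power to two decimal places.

power ≈ 0.78

For two equal groups, power = Φ(d·√(n/2) − z_{α/2}).
d·√(n/2) = 0.97 × √(16/2) = 0.97 × 2.828 = 2.744.
z_β = 2.744 − 1.960 = 0.784.
Power = Φ(0.784) = 0.783.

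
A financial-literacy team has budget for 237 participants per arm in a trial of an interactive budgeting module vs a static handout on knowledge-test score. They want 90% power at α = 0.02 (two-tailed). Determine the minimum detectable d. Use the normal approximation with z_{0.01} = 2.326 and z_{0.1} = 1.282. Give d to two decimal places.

For two independent groups of n = 237 each: d_min = (z_{α/2} + z_β)·√(2/n).
z-sum = 2.326 + 1.282 = 3.608.
d_min = 3.608 × √(2/237) = 3.608 × 0.0919 = 0.331.

d_min ≈ 0.33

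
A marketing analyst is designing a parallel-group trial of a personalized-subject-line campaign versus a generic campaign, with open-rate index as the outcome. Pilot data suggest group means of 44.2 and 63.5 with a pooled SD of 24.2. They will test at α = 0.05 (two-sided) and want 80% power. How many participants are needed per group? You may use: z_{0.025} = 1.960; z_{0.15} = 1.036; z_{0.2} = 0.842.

Cohen's d = |M₁ − M₂| / SD_pooled = |44.2 − 63.5| / 24.2 = 19.3 / 24.2 = 0.798.
For two independent groups with equal n: n = 2·((z_{α/2} + z_β) / d)².
z_{α/2} + z_β = 1.960 + 0.842 = 2.802.
n = 2 × (2.802 / 0.798)² = 2 × 3.511² = 2 × 12.33 = 24.7.
Round up to the next whole participant.

n = 25 per group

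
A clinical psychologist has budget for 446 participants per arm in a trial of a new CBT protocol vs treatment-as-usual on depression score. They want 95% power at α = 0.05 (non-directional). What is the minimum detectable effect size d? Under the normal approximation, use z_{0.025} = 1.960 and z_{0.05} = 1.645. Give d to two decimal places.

For two independent groups of n = 446 each: d_min = (z_{α/2} + z_β)·√(2/n).
z-sum = 1.960 + 1.645 = 3.605.
d_min = 3.605 × √(2/446) = 3.605 × 0.0670 = 0.241.

d_min ≈ 0.24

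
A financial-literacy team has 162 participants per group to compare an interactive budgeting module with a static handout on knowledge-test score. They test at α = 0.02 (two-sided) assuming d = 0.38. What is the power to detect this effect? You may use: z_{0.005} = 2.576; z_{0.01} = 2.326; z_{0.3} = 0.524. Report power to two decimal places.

power ≈ 0.86

For two equal groups, power = Φ(d·√(n/2) − z_{α/2}).
d·√(n/2) = 0.38 × √(162/2) = 0.38 × 9.000 = 3.420.
z_β = 3.420 − 2.326 = 1.094.
Power = Φ(1.094) = 0.863.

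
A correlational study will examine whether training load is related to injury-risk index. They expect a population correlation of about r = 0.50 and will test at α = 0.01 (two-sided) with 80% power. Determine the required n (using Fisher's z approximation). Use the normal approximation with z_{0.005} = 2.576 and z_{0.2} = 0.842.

Fisher's z: C = ½·ln((1+r)/(1−r)) = ½·ln(3.0000) = 0.5493.
n = ((z_{α/2} + z_β)/C)² + 3.
(2.576 + 0.842) / 0.5493 = 3.418 / 0.5493 = 6.222.
n = 6.222² + 3 = 38.72 + 3 = 41.7.
Round up.

n = 42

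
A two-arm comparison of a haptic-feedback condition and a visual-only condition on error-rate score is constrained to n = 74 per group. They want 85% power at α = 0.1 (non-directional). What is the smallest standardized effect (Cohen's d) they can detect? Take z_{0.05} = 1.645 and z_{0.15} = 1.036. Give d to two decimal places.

d_min ≈ 0.44

For two independent groups of n = 74 each: d_min = (z_{α/2} + z_β)·√(2/n).
z-sum = 1.645 + 1.036 = 2.681.
d_min = 2.681 × √(2/74) = 2.681 × 0.1644 = 0.441.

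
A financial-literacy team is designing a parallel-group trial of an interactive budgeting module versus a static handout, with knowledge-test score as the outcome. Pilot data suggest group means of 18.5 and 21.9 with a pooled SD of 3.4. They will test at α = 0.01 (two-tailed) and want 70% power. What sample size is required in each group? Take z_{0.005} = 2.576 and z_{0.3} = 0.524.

n = 20 per group

Cohen's d = |M₁ − M₂| / SD_pooled = |18.5 − 21.9| / 3.4 = 3.4 / 3.4 = 1.000.
For two independent groups with equal n: n = 2·((z_{α/2} + z_β) / d)².
z_{α/2} + z_β = 2.576 + 0.524 = 3.100.
n = 2 × (3.100 / 1.000)² = 2 × 3.100² = 2 × 9.61 = 19.2.
Round up to the next whole participant.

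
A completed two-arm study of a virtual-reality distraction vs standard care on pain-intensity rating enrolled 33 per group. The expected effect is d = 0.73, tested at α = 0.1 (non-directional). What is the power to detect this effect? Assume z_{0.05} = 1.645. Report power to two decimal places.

power ≈ 0.91

For two equal groups, power = Φ(d·√(n/2) − z_{α/2}).
d·√(n/2) = 0.73 × √(33/2) = 0.73 × 4.062 = 2.965.
z_β = 2.965 − 1.645 = 1.320.
Power = Φ(1.320) = 0.907.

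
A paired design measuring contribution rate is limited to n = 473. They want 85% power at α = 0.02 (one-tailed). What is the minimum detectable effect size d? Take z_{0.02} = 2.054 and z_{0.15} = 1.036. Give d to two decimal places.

For a single sample (or paired design) of n = 473: d_min = (z_{α} + z_β)/√n.
z-sum = 2.054 + 1.036 = 3.090.
d_min = 3.090 / √473 = 3.090 / 21.749 = 0.142.

d_min ≈ 0.14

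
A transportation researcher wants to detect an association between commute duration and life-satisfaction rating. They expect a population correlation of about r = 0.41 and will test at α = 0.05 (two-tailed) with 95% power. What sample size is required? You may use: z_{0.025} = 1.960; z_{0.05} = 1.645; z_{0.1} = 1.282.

n = 72

Fisher's z: C = ½·ln((1+r)/(1−r)) = ½·ln(2.3898) = 0.4356.
n = ((z_{α/2} + z_β)/C)² + 3.
(1.960 + 1.645) / 0.4356 = 3.605 / 0.4356 = 8.276.
n = 8.276² + 3 = 68.49 + 3 = 71.5.
Round up.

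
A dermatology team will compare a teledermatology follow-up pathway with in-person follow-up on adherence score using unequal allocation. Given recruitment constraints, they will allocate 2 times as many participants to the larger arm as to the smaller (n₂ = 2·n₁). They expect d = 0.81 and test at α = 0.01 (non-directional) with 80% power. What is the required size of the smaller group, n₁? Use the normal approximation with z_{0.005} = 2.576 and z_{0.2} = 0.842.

With allocation ratio k = n₂/n₁ = 2, Var(x̄₁−x̄₂) = σ²(1/n₁ + 1/(k·n₁)) = σ²·(k+1)/(k·n₁).
So n₁ = (1 + 1/k)·((z_{α/2} + z_β)/d)² = 1.500 × (3.418/0.81)².
n₁ = 1.500 × 17.81 = 26.7.
Round up: n₁ = 27, giving n₂ = 2 × 27 = 54.

n₁ = 27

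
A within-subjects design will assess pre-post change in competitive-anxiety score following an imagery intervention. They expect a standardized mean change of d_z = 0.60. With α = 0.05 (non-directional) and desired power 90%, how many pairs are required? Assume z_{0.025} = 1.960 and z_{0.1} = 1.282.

For a paired (one-sample on differences) test: n = ((z_{α/2} + z_β) / d)².
z_{α/2} + z_β = 1.960 + 1.282 = 3.242.
n = (3.242 / 0.60)² = 5.403² = 29.20.
Round up.

n = 30 pairs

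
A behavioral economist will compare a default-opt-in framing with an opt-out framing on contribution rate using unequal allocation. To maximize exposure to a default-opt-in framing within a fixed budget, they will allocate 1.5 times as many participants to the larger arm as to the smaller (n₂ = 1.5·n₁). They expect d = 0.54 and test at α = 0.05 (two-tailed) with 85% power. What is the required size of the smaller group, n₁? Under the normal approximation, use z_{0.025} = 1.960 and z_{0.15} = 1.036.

n₁ = 52

With allocation ratio k = n₂/n₁ = 1.5, Var(x̄₁−x̄₂) = σ²(1/n₁ + 1/(k·n₁)) = σ²·(k+1)/(k·n₁).
So n₁ = (1 + 1/k)·((z_{α/2} + z_β)/d)² = 1.667 × (2.996/0.54)².
n₁ = 1.667 × 30.78 = 51.3.
Round up: n₁ = 52, giving n₂ = 1.5 × 52 = 78.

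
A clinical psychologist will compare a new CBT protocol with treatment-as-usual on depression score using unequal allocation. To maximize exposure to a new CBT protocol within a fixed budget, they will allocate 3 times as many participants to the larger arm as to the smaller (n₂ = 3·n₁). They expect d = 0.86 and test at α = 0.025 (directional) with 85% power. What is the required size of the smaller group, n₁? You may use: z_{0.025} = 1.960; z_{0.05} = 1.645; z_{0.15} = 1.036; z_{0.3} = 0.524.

n₁ = 17

With allocation ratio k = n₂/n₁ = 3, Var(x̄₁−x̄₂) = σ²(1/n₁ + 1/(k·n₁)) = σ²·(k+1)/(k·n₁).
So n₁ = (1 + 1/k)·((z_{α} + z_β)/d)² = 1.333 × (2.996/0.86)².
n₁ = 1.333 × 12.14 = 16.2.
Round up: n₁ = 17, giving n₂ = 3 × 17 = 51.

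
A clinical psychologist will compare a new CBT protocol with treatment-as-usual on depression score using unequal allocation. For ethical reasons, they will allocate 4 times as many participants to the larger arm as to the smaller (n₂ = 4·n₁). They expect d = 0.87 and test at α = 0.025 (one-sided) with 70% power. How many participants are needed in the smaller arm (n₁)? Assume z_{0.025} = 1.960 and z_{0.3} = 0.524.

With allocation ratio k = n₂/n₁ = 4, Var(x̄₁−x̄₂) = σ²(1/n₁ + 1/(k·n₁)) = σ²·(k+1)/(k·n₁).
So n₁ = (1 + 1/k)·((z_{α} + z_β)/d)² = 1.250 × (2.484/0.87)².
n₁ = 1.250 × 8.15 = 10.2.
Round up: n₁ = 11, giving n₂ = 4 × 11 = 44.

n₁ = 11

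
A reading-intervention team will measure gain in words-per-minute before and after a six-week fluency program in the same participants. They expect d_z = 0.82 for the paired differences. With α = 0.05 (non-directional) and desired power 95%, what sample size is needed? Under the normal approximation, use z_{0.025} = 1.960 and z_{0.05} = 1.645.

For a paired (one-sample on differences) test: n = ((z_{α/2} + z_β) / d)².
z_{α/2} + z_β = 1.960 + 1.645 = 3.605.
n = (3.605 / 0.82)² = 4.396² = 19.33.
Round up.

n = 20 pairs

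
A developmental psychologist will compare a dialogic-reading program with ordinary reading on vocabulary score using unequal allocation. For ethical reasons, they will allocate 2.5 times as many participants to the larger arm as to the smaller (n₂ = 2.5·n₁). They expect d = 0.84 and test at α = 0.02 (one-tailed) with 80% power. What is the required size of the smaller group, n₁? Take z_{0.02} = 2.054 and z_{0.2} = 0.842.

With allocation ratio k = n₂/n₁ = 2.5, Var(x̄₁−x̄₂) = σ²(1/n₁ + 1/(k·n₁)) = σ²·(k+1)/(k·n₁).
So n₁ = (1 + 1/k)·((z_{α} + z_β)/d)² = 1.400 × (2.896/0.84)².
n₁ = 1.400 × 11.89 = 16.6.
Round up: n₁ = 17, giving n₂ = ⌈2.5 × 17⌉ = ⌈42.5⌉ = 43.

n₁ = 17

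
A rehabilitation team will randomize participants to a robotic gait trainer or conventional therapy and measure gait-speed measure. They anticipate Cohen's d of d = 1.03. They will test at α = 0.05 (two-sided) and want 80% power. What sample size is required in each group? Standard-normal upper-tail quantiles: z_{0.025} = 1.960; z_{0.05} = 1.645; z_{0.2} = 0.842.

n = 15 per group

For two independent groups with equal n: n = 2·((z_{α/2} + z_β) / d)².
z_{α/2} + z_β = 1.960 + 0.842 = 2.802.
n = 2 × (2.802 / 1.03)² = 2 × 2.720² = 2 × 7.40 = 14.8.
Round up to the next whole participant.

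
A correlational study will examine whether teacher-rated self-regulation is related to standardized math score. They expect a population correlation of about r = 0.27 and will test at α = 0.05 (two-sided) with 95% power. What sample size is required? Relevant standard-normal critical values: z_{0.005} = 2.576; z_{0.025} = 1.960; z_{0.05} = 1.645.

Fisher's z: C = ½·ln((1+r)/(1−r)) = ½·ln(1.7397) = 0.2769.
n = ((z_{α/2} + z_β)/C)² + 3.
(1.960 + 1.645) / 0.2769 = 3.605 / 0.2769 = 13.019.
n = 13.019² + 3 = 169.50 + 3 = 172.5.
Round up.

n = 173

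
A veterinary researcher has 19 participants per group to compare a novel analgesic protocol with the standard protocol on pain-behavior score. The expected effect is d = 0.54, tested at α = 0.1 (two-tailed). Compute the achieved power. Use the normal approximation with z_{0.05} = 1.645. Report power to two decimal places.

For two equal groups, power = Φ(d·√(n/2) − z_{α/2}).
d·√(n/2) = 0.54 × √(19/2) = 0.54 × 3.082 = 1.664.
z_β = 1.664 − 1.645 = 0.019.
Power = Φ(0.019) = 0.508.

power ≈ 0.51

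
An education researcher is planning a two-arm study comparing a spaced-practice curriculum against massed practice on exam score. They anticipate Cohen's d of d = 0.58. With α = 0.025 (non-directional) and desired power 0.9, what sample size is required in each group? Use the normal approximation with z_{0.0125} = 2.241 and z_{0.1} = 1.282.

n = 74 per group

For two independent groups with equal n: n = 2·((z_{α/2} + z_β) / d)².
z_{α/2} + z_β = 2.241 + 1.282 = 3.523.
n = 2 × (3.523 / 0.58)² = 2 × 6.074² = 2 × 36.90 = 73.8.
Round up to the next whole participant.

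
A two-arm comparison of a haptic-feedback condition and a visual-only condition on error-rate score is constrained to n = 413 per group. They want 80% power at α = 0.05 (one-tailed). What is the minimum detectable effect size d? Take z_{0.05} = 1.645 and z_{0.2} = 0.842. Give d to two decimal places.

For two independent groups of n = 413 each: d_min = (z_{α} + z_β)·√(2/n).
z-sum = 1.645 + 0.842 = 2.487.
d_min = 2.487 × √(2/413) = 2.487 × 0.0696 = 0.173.

d_min ≈ 0.17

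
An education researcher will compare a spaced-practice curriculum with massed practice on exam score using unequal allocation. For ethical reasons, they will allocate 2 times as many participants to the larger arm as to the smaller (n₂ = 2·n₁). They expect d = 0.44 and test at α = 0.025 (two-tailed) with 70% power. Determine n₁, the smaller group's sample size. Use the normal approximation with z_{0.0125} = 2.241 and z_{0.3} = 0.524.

n₁ = 60

With allocation ratio k = n₂/n₁ = 2, Var(x̄₁−x̄₂) = σ²(1/n₁ + 1/(k·n₁)) = σ²·(k+1)/(k·n₁).
So n₁ = (1 + 1/k)·((z_{α/2} + z_β)/d)² = 1.500 × (2.765/0.44)².
n₁ = 1.500 × 39.49 = 59.2.
Round up: n₁ = 60, giving n₂ = 2 × 60 = 120.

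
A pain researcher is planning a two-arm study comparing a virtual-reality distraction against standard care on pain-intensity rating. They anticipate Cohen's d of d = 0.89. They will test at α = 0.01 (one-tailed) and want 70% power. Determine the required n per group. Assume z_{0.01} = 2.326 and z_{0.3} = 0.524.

For two independent groups with equal n: n = 2·((z_{α} + z_β) / d)².
z_{α} + z_β = 2.326 + 0.524 = 2.850.
n = 2 × (2.850 / 0.89)² = 2 × 3.202² = 2 × 10.25 = 20.5.
Round up to the next whole participant.

n = 21 per group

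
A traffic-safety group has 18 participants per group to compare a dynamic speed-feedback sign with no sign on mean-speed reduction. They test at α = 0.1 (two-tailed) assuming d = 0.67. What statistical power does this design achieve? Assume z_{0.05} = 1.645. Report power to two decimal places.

power ≈ 0.64

For two equal groups, power = Φ(d·√(n/2) − z_{α/2}).
d·√(n/2) = 0.67 × √(18/2) = 0.67 × 3.000 = 2.010.
z_β = 2.010 − 1.645 = 0.365.
Power = Φ(0.365) = 0.642.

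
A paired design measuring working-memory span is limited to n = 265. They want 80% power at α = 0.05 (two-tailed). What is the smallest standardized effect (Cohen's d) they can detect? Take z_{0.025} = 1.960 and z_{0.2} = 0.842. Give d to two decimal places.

d_min ≈ 0.17

For a single sample (or paired design) of n = 265: d_min = (z_{α/2} + z_β)/√n.
z-sum = 1.960 + 0.842 = 2.802.
d_min = 2.802 / √265 = 2.802 / 16.279 = 0.172.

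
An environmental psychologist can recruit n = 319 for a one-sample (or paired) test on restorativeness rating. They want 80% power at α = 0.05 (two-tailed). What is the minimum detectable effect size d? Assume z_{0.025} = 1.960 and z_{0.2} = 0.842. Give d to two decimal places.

For a single sample (or paired design) of n = 319: d_min = (z_{α/2} + z_β)/√n.
z-sum = 1.960 + 0.842 = 2.802.
d_min = 2.802 / √319 = 2.802 / 17.861 = 0.157.

d_min ≈ 0.16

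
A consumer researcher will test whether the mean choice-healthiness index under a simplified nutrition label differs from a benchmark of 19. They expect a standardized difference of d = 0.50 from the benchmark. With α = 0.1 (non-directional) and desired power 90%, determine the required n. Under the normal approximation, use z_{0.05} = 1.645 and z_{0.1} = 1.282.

For a one-sample test: n = ((z_{α/2} + z_β) / d)².
z_{α/2} + z_β = 1.645 + 1.282 = 2.927.
n = (2.927 / 0.50)² = 5.854² = 34.27.
Round up.

n = 35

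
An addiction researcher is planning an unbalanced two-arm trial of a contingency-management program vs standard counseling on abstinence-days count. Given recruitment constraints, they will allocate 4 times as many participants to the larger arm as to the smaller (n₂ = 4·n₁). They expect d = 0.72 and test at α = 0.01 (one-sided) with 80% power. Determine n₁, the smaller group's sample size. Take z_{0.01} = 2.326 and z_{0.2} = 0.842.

With allocation ratio k = n₂/n₁ = 4, Var(x̄₁−x̄₂) = σ²(1/n₁ + 1/(k·n₁)) = σ²·(k+1)/(k·n₁).
So n₁ = (1 + 1/k)·((z_{α} + z_β)/d)² = 1.250 × (3.168/0.72)².
n₁ = 1.250 × 19.36 = 24.2.
Round up: n₁ = 25, giving n₂ = 4 × 25 = 100.

n₁ = 25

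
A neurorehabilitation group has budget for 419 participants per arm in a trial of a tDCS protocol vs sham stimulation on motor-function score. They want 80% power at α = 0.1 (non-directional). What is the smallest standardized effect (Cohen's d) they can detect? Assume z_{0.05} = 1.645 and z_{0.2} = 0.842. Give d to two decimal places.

For two independent groups of n = 419 each: d_min = (z_{α/2} + z_β)·√(2/n).
z-sum = 1.645 + 0.842 = 2.487.
d_min = 2.487 × √(2/419) = 2.487 × 0.0691 = 0.172.

d_min ≈ 0.17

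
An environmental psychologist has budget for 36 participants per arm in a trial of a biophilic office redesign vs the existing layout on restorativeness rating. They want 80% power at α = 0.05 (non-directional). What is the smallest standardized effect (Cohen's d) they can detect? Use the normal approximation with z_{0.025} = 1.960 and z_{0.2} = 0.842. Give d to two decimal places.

d_min ≈ 0.66

For two independent groups of n = 36 each: d_min = (z_{α/2} + z_β)·√(2/n).
z-sum = 1.960 + 0.842 = 2.802.
d_min = 2.802 × √(2/36) = 2.802 × 0.2357 = 0.660.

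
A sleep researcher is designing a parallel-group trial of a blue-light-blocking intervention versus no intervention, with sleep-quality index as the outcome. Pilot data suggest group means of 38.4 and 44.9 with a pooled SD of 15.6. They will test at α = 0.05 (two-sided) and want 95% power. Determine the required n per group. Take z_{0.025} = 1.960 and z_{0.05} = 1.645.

n = 150 per group

Cohen's d = |M₁ − M₂| / SD_pooled = |38.4 − 44.9| / 15.6 = 6.5 / 15.6 = 0.417.
For two independent groups with equal n: n = 2·((z_{α/2} + z_β) / d)².
z_{α/2} + z_β = 1.960 + 1.645 = 3.605.
n = 2 × (3.605 / 0.417)² = 2 × 8.645² = 2 × 74.74 = 149.5.
Round up to the next whole participant.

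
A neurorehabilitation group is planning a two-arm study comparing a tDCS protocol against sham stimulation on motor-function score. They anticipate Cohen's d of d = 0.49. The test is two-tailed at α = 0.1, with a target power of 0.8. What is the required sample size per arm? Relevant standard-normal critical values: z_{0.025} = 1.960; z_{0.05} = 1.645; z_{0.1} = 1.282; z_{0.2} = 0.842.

For two independent groups with equal n: n = 2·((z_{α/2} + z_β) / d)².
z_{α/2} + z_β = 1.645 + 0.842 = 2.487.
n = 2 × (2.487 / 0.49)² = 2 × 5.076² = 2 × 25.76 = 51.5.
Round up to the next whole participant.

n = 52 per group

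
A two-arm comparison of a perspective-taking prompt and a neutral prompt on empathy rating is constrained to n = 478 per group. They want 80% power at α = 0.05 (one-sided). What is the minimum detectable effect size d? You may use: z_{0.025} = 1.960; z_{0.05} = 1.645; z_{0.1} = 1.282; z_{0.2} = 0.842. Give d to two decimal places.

d_min ≈ 0.16

For two independent groups of n = 478 each: d_min = (z_{α} + z_β)·√(2/n).
z-sum = 1.645 + 0.842 = 2.487.
d_min = 2.487 × √(2/478) = 2.487 × 0.0647 = 0.161.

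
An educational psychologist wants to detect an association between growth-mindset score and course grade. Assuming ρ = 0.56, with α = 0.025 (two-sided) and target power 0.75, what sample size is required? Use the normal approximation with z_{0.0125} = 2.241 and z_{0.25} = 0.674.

Fisher's z: C = ½·ln((1+r)/(1−r)) = ½·ln(3.5455) = 0.6328.
n = ((z_{α/2} + z_β)/C)² + 3.
(2.241 + 0.674) / 0.6328 = 2.915 / 0.6328 = 4.607.
n = 4.607² + 3 = 21.22 + 3 = 24.2.
Round up.

n = 25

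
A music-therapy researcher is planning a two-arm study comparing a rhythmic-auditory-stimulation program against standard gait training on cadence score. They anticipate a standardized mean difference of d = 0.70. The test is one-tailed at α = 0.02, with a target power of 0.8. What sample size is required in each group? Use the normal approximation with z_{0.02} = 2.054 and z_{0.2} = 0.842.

For two independent groups with equal n: n = 2·((z_{α} + z_β) / d)².
z_{α} + z_β = 2.054 + 0.842 = 2.896.
n = 2 × (2.896 / 0.70)² = 2 × 4.137² = 2 × 17.12 = 34.2.
Round up to the next whole participant.

n = 35 per group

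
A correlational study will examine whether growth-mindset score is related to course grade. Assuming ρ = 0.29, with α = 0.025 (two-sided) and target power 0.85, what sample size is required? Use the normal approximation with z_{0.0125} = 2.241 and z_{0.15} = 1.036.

n = 124

Fisher's z: C = ½·ln((1+r)/(1−r)) = ½·ln(1.8169) = 0.2986.
n = ((z_{α/2} + z_β)/C)² + 3.
(2.241 + 1.036) / 0.2986 = 3.277 / 0.2986 = 10.975.
n = 10.975² + 3 = 120.44 + 3 = 123.4.
Round up.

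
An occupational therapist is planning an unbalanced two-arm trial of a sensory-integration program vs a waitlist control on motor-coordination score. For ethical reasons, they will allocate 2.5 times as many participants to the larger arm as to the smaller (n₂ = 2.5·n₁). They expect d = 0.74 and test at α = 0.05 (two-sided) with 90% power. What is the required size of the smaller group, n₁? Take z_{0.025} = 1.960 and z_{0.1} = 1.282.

With allocation ratio k = n₂/n₁ = 2.5, Var(x̄₁−x̄₂) = σ²(1/n₁ + 1/(k·n₁)) = σ²·(k+1)/(k·n₁).
So n₁ = (1 + 1/k)·((z_{α/2} + z_β)/d)² = 1.400 × (3.242/0.74)².
n₁ = 1.400 × 19.19 = 26.9.
Round up: n₁ = 27, giving n₂ = ⌈2.5 × 27⌉ = ⌈67.5⌉ = 68.

n₁ = 27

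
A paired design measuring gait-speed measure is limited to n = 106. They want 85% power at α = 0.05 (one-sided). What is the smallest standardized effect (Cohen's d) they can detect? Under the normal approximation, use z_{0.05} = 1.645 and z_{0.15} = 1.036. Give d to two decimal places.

d_min ≈ 0.26

For a single sample (or paired design) of n = 106: d_min = (z_{α} + z_β)/√n.
z-sum = 1.645 + 1.036 = 2.681.
d_min = 2.681 / √106 = 2.681 / 10.296 = 0.260.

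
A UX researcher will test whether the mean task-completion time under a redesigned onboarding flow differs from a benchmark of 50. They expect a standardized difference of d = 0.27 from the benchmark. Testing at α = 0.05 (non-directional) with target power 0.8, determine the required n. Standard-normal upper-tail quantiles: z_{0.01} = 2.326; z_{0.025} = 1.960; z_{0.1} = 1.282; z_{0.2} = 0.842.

For a one-sample test: n = ((z_{α/2} + z_β) / d)².
z_{α/2} + z_β = 1.960 + 0.842 = 2.802.
n = (2.802 / 0.27)² = 10.378² = 107.70.
Round up.

n = 108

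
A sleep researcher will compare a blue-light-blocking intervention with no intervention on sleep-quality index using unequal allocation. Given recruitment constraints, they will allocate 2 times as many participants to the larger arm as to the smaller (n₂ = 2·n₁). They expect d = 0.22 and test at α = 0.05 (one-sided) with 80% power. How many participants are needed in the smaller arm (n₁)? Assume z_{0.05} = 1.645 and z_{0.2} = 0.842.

n₁ = 192

With allocation ratio k = n₂/n₁ = 2, Var(x̄₁−x̄₂) = σ²(1/n₁ + 1/(k·n₁)) = σ²·(k+1)/(k·n₁).
So n₁ = (1 + 1/k)·((z_{α} + z_β)/d)² = 1.500 × (2.487/0.22)².
n₁ = 1.500 × 127.79 = 191.7.
Round up: n₁ = 192, giving n₂ = 2 × 192 = 384.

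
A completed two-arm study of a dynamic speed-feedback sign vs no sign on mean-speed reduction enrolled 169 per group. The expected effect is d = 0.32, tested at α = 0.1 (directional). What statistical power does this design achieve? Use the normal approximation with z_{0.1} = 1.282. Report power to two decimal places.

power ≈ 0.95

For two equal groups, power = Φ(d·√(n/2) − z_{α}).
d·√(n/2) = 0.32 × √(169/2) = 0.32 × 9.192 = 2.942.
z_β = 2.942 − 1.282 = 1.660.
Power = Φ(1.660) = 0.951.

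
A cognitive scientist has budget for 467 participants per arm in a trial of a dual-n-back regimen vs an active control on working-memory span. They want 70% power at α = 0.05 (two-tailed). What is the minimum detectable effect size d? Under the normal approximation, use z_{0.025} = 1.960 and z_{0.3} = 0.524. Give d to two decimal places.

d_min ≈ 0.16

For two independent groups of n = 467 each: d_min = (z_{α/2} + z_β)·√(2/n).
z-sum = 1.960 + 0.524 = 2.484.
d_min = 2.484 × √(2/467) = 2.484 × 0.0654 = 0.163.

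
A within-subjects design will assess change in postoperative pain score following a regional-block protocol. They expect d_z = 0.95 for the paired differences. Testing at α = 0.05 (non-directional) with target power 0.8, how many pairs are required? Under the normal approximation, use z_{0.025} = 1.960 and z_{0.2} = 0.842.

n = 9 pairs

For a paired (one-sample on differences) test: n = ((z_{α/2} + z_β) / d)².
z_{α/2} + z_β = 1.960 + 0.842 = 2.802.
n = (2.802 / 0.95)² = 2.949² = 8.70.
Round up.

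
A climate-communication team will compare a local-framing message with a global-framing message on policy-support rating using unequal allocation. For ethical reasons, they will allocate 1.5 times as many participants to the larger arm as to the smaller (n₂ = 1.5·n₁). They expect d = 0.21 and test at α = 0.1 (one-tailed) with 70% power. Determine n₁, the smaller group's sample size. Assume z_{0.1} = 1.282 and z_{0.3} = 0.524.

With allocation ratio k = n₂/n₁ = 1.5, Var(x̄₁−x̄₂) = σ²(1/n₁ + 1/(k·n₁)) = σ²·(k+1)/(k·n₁).
So n₁ = (1 + 1/k)·((z_{α} + z_β)/d)² = 1.667 × (1.806/0.21)².
n₁ = 1.667 × 73.96 = 123.3.
Round up: n₁ = 124, giving n₂ = 1.5 × 124 = 186.

n₁ = 124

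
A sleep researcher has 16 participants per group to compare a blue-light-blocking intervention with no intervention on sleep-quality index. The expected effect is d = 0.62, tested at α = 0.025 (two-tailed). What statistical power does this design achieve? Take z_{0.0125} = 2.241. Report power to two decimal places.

For two equal groups, power = Φ(d·√(n/2) − z_{α/2}).
d·√(n/2) = 0.62 × √(16/2) = 0.62 × 2.828 = 1.754.
z_β = 1.754 − 2.241 = -0.487.
Power = Φ(-0.487) = 0.313.

power ≈ 0.31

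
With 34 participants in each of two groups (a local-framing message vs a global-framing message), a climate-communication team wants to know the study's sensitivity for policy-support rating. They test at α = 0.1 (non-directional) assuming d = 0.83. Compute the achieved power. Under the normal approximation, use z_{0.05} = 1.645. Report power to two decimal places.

For two equal groups, power = Φ(d·√(n/2) − z_{α/2}).
d·√(n/2) = 0.83 × √(34/2) = 0.83 × 4.123 = 3.422.
z_β = 3.422 − 1.645 = 1.777.
Power = Φ(1.777) = 0.962.

power ≈ 0.96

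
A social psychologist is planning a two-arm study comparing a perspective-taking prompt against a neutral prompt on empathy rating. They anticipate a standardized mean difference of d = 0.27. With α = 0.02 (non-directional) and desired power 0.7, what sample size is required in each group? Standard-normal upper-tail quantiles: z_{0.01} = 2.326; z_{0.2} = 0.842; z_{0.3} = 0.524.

For two independent groups with equal n: n = 2·((z_{α/2} + z_β) / d)².
z_{α/2} + z_β = 2.326 + 0.524 = 2.850.
n = 2 × (2.850 / 0.27)² = 2 × 10.556² = 2 × 111.42 = 222.8.
Round up to the next whole participant.

n = 223 per group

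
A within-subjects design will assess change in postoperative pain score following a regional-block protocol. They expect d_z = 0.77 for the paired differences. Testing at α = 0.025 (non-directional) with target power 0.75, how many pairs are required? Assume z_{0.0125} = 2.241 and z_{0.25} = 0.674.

For a paired (one-sample on differences) test: n = ((z_{α/2} + z_β) / d)².
z_{α/2} + z_β = 2.241 + 0.674 = 2.915.
n = (2.915 / 0.77)² = 3.786² = 14.33.
Round up.

n = 15 pairs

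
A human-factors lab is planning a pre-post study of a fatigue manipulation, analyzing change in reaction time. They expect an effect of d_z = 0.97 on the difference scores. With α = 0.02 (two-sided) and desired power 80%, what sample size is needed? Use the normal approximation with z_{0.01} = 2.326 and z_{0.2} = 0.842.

For a paired (one-sample on differences) test: n = ((z_{α/2} + z_β) / d)².
z_{α/2} + z_β = 2.326 + 0.842 = 3.168.
n = (3.168 / 0.97)² = 3.266² = 10.67.
Round up.

n = 11 pairs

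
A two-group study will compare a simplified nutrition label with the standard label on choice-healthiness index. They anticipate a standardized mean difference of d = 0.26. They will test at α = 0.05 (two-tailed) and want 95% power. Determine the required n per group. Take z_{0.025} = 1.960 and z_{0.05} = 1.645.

For two independent groups with equal n: n = 2·((z_{α/2} + z_β) / d)².
z_{α/2} + z_β = 1.960 + 1.645 = 3.605.
n = 2 × (3.605 / 0.26)² = 2 × 13.865² = 2 × 192.25 = 384.5.
Round up to the next whole participant.

n = 385 per group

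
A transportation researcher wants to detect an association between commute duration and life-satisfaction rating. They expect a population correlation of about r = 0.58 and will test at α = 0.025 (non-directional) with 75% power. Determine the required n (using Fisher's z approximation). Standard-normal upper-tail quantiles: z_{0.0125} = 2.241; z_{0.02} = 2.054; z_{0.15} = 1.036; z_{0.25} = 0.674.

n = 23

Fisher's z: C = ½·ln((1+r)/(1−r)) = ½·ln(3.7619) = 0.6625.
n = ((z_{α/2} + z_β)/C)² + 3.
(2.241 + 0.674) / 0.6625 = 2.915 / 0.6625 = 4.400.
n = 4.400² + 3 = 19.36 + 3 = 22.4.
Round up.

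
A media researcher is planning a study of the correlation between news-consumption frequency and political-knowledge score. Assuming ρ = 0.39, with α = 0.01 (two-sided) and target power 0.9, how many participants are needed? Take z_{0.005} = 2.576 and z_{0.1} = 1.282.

n = 91

Fisher's z: C = ½·ln((1+r)/(1−r)) = ½·ln(2.2787) = 0.4118.
n = ((z_{α/2} + z_β)/C)² + 3.
(2.576 + 1.282) / 0.4118 = 3.858 / 0.4118 = 9.369.
n = 9.369² + 3 = 87.77 + 3 = 90.8.
Round up.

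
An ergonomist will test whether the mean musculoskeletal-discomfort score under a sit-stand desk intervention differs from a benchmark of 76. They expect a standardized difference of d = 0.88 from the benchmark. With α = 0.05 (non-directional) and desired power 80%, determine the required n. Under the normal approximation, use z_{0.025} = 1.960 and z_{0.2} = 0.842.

n = 11

For a one-sample test: n = ((z_{α/2} + z_β) / d)².
z_{α/2} + z_β = 1.960 + 0.842 = 2.802.
n = (2.802 / 0.88)² = 3.184² = 10.14.
Round up.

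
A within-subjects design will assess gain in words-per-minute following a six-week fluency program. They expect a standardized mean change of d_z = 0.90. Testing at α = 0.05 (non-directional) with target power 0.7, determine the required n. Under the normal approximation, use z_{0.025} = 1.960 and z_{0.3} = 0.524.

For a paired (one-sample on differences) test: n = ((z_{α/2} + z_β) / d)².
z_{α/2} + z_β = 1.960 + 0.524 = 2.484.
n = (2.484 / 0.90)² = 2.760² = 7.62.
Round up.

n = 8 pairs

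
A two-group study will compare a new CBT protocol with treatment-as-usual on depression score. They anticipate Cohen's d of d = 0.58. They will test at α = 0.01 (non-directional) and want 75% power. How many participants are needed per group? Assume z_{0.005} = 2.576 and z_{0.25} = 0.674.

For two independent groups with equal n: n = 2·((z_{α/2} + z_β) / d)².
z_{α/2} + z_β = 2.576 + 0.674 = 3.250.
n = 2 × (3.250 / 0.58)² = 2 × 5.603² = 2 × 31.40 = 62.8.
Round up to the next whole participant.

n = 63 per group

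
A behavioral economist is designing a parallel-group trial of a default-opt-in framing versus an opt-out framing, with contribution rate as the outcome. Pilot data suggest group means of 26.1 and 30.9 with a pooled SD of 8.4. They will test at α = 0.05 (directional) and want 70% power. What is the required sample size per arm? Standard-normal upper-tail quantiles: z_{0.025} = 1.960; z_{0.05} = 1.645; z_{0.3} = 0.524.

Cohen's d = |M₁ − M₂| / SD_pooled = |26.1 − 30.9| / 8.4 = 4.8 / 8.4 = 0.571.
For two independent groups with equal n: n = 2·((z_{α} + z_β) / d)².
z_{α} + z_β = 1.645 + 0.524 = 2.169.
n = 2 × (2.169 / 0.571)² = 2 × 3.799² = 2 × 14.43 = 28.9.
Round up to the next whole participant.

n = 29 per group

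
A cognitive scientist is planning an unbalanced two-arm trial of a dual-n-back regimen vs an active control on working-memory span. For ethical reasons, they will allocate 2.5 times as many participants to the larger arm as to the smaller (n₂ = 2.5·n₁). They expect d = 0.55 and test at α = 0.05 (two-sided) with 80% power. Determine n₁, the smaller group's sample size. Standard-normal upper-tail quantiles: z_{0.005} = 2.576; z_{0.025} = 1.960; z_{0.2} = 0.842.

With allocation ratio k = n₂/n₁ = 2.5, Var(x̄₁−x̄₂) = σ²(1/n₁ + 1/(k·n₁)) = σ²·(k+1)/(k·n₁).
So n₁ = (1 + 1/k)·((z_{α/2} + z_β)/d)² = 1.400 × (2.802/0.55)².
n₁ = 1.400 × 25.95 = 36.3.
Round up: n₁ = 37, giving n₂ = ⌈2.5 × 37⌉ = ⌈92.5⌉ = 93.

n₁ = 37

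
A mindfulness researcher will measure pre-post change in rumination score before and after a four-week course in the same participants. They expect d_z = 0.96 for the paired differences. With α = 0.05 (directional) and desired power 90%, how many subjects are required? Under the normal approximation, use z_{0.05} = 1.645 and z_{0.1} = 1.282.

n = 10 pairs

For a paired (one-sample on differences) test: n = ((z_{α} + z_β) / d)².
z_{α} + z_β = 1.645 + 1.282 = 2.927.
n = (2.927 / 0.96)² = 3.049² = 9.30.
Round up.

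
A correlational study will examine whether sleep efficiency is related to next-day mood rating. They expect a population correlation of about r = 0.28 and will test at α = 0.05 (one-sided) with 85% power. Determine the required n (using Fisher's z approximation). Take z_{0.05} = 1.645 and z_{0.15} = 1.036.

Fisher's z: C = ½·ln((1+r)/(1−r)) = ½·ln(1.7778) = 0.2877.
n = ((z_{α} + z_β)/C)² + 3.
(1.645 + 1.036) / 0.2877 = 2.681 / 0.2877 = 9.319.
n = 9.319² + 3 = 86.84 + 3 = 89.8.
Round up.

n = 90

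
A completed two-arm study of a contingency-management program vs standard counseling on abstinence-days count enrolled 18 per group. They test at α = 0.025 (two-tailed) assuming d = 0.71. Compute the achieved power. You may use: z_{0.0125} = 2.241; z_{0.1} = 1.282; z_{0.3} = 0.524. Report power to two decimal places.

For two equal groups, power = Φ(d·√(n/2) − z_{α/2}).
d·√(n/2) = 0.71 × √(18/2) = 0.71 × 3.000 = 2.130.
z_β = 2.130 − 2.241 = -0.111.
Power = Φ(-0.111) = 0.456.

power ≈ 0.46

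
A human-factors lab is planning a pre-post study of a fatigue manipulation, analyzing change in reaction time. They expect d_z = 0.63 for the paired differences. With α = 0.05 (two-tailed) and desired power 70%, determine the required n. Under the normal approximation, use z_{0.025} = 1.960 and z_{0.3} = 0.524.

n = 16 pairs

For a paired (one-sample on differences) test: n = ((z_{α/2} + z_β) / d)².
z_{α/2} + z_β = 1.960 + 0.524 = 2.484.
n = (2.484 / 0.63)² = 3.943² = 15.55.
Round up.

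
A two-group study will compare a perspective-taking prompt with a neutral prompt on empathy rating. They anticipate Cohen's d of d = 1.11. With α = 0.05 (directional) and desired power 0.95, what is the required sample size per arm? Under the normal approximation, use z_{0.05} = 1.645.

For two independent groups with equal n: n = 2·((z_{α} + z_β) / d)².
z_{α} + z_β = 1.645 + 1.645 = 3.290.
n = 2 × (3.290 / 1.11)² = 2 × 2.964² = 2 × 8.79 = 17.6.
Round up to the next whole participant.

n = 18 per group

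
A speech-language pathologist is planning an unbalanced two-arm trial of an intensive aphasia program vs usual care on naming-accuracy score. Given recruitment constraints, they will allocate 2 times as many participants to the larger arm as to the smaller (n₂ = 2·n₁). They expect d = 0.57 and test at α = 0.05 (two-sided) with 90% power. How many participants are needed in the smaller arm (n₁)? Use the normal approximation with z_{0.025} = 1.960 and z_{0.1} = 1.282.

With allocation ratio k = n₂/n₁ = 2, Var(x̄₁−x̄₂) = σ²(1/n₁ + 1/(k·n₁)) = σ²·(k+1)/(k·n₁).
So n₁ = (1 + 1/k)·((z_{α/2} + z_β)/d)² = 1.500 × (3.242/0.57)².
n₁ = 1.500 × 32.35 = 48.5.
Round up: n₁ = 49, giving n₂ = 2 × 49 = 98.

n₁ = 49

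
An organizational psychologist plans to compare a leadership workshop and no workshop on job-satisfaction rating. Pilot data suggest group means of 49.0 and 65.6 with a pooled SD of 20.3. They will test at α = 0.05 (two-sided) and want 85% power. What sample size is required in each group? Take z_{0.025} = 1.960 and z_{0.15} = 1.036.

n = 27 per group

Cohen's d = |M₁ − M₂| / SD_pooled = |49.0 − 65.6| / 20.3 = 16.6 / 20.3 = 0.818.
For two independent groups with equal n: n = 2·((z_{α/2} + z_β) / d)².
z_{α/2} + z_β = 1.960 + 1.036 = 2.996.
n = 2 × (2.996 / 0.818)² = 2 × 3.663² = 2 × 13.41 = 26.8.
Round up to the next whole participant.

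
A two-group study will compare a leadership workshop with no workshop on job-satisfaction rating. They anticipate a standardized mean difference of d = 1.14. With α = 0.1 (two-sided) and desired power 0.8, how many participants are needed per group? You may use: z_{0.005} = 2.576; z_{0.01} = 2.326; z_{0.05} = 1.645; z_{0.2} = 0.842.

For two independent groups with equal n: n = 2·((z_{α/2} + z_β) / d)².
z_{α/2} + z_β = 1.645 + 0.842 = 2.487.
n = 2 × (2.487 / 1.14)² = 2 × 2.182² = 2 × 4.76 = 9.5.
Round up to the next whole participant.

n = 10 per group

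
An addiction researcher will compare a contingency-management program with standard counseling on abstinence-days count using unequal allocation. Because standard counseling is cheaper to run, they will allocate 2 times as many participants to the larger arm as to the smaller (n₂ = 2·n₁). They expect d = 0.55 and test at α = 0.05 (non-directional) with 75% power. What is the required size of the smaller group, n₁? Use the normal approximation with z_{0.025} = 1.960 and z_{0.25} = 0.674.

With allocation ratio k = n₂/n₁ = 2, Var(x̄₁−x̄₂) = σ²(1/n₁ + 1/(k·n₁)) = σ²·(k+1)/(k·n₁).
So n₁ = (1 + 1/k)·((z_{α/2} + z_β)/d)² = 1.500 × (2.634/0.55)².
n₁ = 1.500 × 22.94 = 34.4.
Round up: n₁ = 35, giving n₂ = 2 × 35 = 70.

n₁ = 35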